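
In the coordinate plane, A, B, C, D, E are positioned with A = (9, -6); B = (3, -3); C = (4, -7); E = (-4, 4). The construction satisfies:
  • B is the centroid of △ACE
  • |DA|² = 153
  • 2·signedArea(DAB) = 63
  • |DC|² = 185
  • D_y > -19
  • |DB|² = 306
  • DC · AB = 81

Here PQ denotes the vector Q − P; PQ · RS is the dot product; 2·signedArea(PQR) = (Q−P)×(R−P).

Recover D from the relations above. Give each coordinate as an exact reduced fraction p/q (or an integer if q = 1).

D = (12, -18)

1. D_x = 12  [2·signedArea(DAB) = 63 ∩ DC · AB = 81]
2. D_y = -18  [2·signedArea(DAB) = 63 ∩ DC · AB = 81]
   → D = (12, -18)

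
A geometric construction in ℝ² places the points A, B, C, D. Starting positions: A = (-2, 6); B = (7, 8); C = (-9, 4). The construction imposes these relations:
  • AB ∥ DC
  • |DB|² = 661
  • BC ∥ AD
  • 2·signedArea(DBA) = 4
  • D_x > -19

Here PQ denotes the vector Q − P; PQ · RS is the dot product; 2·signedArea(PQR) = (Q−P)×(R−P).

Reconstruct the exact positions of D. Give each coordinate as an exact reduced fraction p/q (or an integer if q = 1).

D = (-18, 2)

1. D_x = -18  [AB ∥ DC ∩ BC ∥ AD]
2. D_y = 2  [AB ∥ DC ∩ BC ∥ AD]
   → D = (-18, 2)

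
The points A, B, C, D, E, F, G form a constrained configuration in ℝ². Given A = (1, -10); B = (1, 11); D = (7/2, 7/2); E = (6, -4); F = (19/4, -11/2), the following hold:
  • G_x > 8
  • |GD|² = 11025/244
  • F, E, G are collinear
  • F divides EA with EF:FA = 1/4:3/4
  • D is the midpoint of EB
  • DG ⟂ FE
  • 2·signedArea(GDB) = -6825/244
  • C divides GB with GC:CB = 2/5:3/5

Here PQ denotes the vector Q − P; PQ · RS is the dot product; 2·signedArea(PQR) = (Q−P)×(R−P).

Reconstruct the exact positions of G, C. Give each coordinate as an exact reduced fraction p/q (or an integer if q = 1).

C = (683/122, 239/61)
G = (1057/122, -49/61)

1. G_x = 1057/122  [F, E, G are collinear ∩ DG ⟂ FE]
2. G_y = -49/61  [F, E, G are collinear ∩ DG ⟂ FE]
   → G = (1057/122, -49/61)
3. C_x = 683/122  [C divides GB with GC:CB = 2/5:3/5]
4. C_y = 239/61  [C divides GB with GC:CB = 2/5:3/5]
   → C = (683/122, 239/61)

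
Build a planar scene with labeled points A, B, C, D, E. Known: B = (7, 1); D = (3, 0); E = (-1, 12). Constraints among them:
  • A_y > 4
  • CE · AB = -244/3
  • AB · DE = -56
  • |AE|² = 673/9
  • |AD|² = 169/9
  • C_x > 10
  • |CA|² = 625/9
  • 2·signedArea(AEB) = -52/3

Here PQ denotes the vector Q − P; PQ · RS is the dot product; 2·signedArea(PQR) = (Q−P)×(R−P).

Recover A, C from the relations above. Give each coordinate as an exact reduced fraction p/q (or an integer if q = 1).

1. A_x = 3  [AB · DE = -56 ∩ 2·signedArea(AEB) = -52/3]
2. A_y = 13/3  [AB · DE = -56 ∩ 2·signedArea(AEB) = -52/3]
   → A = (3, 13/3)
3. C_x = 11  [line -4·x + 10/3·y + 112/3 = 0 ∩ |CA|² = 625/9]
4. C_y = 2  [line -4·x + 10/3·y + 112/3 = 0 ∩ |CA|² = 625/9]
   → C = (11, 2)

A = (3, 13/3)
C = (11, 2)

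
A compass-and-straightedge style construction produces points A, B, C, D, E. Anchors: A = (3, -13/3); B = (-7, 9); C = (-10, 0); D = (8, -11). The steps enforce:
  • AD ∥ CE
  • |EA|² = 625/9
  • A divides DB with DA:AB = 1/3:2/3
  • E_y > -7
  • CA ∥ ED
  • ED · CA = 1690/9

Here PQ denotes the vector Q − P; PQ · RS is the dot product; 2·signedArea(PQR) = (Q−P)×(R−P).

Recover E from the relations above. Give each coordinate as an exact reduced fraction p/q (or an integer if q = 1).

E = (-5, -20/3)

1. E_x = -5  [CA ∥ ED ∩ AD ∥ CE]
2. E_y = -20/3  [CA ∥ ED ∩ AD ∥ CE]
   → E = (-5, -20/3)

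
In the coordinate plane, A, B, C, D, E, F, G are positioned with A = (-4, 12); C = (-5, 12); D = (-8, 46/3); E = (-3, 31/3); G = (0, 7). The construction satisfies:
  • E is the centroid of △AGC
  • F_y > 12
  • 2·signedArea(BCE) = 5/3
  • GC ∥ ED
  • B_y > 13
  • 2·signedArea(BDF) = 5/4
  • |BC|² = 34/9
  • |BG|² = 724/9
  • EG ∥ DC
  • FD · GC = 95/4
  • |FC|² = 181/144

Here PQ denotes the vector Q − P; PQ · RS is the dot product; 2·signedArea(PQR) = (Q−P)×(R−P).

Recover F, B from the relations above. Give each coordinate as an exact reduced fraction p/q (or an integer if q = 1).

B = (-6, 41/3)
F = (-23/4, 77/6)

1. B_x = -6  [line 5/3·x + 2·y + -52/3 = 0 ∩ |BC|² = 34/9]
2. B_y = 41/3  [line 5/3·x + 2·y + -52/3 = 0 ∩ |BC|² = 34/9]
   → B = (-6, 41/3)
3. F_x = -23/4  [FD · GC = 95/4 ∩ 2·signedArea(BDF) = 5/4]
4. F_y = 77/6  [FD · GC = 95/4 ∩ 2·signedArea(BDF) = 5/4]
   → F = (-23/4, 77/6)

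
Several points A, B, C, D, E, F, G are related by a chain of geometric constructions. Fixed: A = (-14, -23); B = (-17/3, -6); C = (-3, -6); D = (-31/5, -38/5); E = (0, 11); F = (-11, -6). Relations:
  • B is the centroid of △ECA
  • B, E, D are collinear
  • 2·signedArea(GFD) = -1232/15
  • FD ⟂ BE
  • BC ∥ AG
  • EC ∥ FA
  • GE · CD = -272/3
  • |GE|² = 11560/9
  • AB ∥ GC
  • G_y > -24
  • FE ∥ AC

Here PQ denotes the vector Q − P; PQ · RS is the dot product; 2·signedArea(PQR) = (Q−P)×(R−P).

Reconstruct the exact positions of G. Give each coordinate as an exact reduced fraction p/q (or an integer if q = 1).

G = (-34/3, -23)

1. G_x = -34/3  [AB ∥ GC ∩ BC ∥ AG]
2. G_y = -23  [AB ∥ GC ∩ BC ∥ AG]
   → G = (-34/3, -23)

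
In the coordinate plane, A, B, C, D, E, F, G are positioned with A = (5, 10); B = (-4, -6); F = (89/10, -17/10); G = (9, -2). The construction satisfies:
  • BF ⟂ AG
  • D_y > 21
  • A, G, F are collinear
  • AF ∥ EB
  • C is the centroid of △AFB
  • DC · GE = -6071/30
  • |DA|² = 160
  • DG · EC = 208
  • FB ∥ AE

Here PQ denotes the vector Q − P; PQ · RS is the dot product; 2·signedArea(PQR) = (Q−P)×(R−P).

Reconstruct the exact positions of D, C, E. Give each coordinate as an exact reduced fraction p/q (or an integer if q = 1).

1. C_x = 33/10  [C is the centroid of △AFB]
2. C_y = 23/30  [C is the centroid of △AFB]
   → C = (33/10, 23/30)
3. E_x = -79/10  [AF ∥ EB ∩ FB ∥ AE]
4. E_y = 57/10  [AF ∥ EB ∩ FB ∥ AE]
   → E = (-79/10, 57/10)
5. D_x = 1  [DG · EC = 208 ∩ DC · GE = -6071/30]
6. D_y = 22  [DG · EC = 208 ∩ DC · GE = -6071/30]
   → D = (1, 22)

C = (33/10, 23/30)
D = (1, 22)
E = (-79/10, 57/10)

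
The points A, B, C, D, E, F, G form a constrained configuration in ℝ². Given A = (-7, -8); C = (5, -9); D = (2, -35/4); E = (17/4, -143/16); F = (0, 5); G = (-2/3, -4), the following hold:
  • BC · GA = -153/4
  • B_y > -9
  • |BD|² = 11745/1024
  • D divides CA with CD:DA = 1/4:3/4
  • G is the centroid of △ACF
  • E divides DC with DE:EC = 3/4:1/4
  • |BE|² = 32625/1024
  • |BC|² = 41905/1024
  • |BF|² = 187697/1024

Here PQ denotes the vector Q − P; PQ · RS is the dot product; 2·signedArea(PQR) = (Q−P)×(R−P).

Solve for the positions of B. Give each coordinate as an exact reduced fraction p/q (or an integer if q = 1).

1. B_x = -11/8  [line 19/3·x + 4·y + 511/12 = 0 ∩ |BD|² = 11745/1024]
2. B_y = -271/32  [line 19/3·x + 4·y + 511/12 = 0 ∩ |BD|² = 11745/1024]
   → B = (-11/8, -271/32)

B = (-11/8, -271/32)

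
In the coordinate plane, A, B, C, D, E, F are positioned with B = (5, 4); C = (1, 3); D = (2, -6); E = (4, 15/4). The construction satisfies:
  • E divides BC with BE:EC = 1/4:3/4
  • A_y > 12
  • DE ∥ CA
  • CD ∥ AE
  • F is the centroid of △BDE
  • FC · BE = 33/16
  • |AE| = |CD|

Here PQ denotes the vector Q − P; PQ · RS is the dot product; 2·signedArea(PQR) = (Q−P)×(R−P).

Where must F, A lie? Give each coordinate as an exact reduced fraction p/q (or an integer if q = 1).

1. F_x = 11/3  [F is the centroid of △BDE]
2. F_y = 7/12  [F is the centroid of △BDE]
   → F = (11/3, 7/12)
3. A_x = 3  [CD ∥ AE ∩ DE ∥ CA]
4. A_y = 51/4  [CD ∥ AE ∩ DE ∥ CA]
   → A = (3, 51/4)

A = (3, 51/4)
F = (11/3, 7/12)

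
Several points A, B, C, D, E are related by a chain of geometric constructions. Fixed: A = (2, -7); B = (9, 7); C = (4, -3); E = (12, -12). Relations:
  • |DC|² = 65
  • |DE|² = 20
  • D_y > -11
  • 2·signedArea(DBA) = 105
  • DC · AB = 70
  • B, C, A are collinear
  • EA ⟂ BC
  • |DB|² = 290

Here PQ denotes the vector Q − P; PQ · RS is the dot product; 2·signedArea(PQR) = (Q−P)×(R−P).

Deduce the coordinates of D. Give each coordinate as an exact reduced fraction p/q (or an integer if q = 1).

D = (8, -10)

1. D_x = 8  [2·signedArea(DBA) = 105 ∩ DC · AB = 70]
2. D_y = -10  [2·signedArea(DBA) = 105 ∩ DC · AB = 70]
   → D = (8, -10)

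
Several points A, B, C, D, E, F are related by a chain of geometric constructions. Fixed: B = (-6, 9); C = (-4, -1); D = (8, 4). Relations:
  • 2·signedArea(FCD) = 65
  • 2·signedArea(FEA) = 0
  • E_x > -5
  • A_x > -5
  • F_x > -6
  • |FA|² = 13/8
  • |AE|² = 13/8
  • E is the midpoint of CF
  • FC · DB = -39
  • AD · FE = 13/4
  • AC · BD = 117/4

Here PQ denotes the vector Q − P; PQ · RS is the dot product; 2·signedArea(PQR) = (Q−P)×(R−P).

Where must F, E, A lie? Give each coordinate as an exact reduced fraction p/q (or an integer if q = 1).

A = (-19/4, 11/4)
E = (-9/2, 3/2)
F = (-5, 4)

1. F_x = -5  [2·signedArea(FCD) = 65 ∩ FC · DB = -39]
2. F_y = 4  [2·signedArea(FCD) = 65 ∩ FC · DB = -39]
   → F = (-5, 4)
3. E_x = -9/2  [E is the midpoint of CF]
4. E_y = 3/2  [E is the midpoint of CF]
   → E = (-9/2, 3/2)
5. A_x = -19/4  [2·signedArea(FEA) = 0 ∩ AC · BD = 117/4]
6. A_y = 11/4  [2·signedArea(FEA) = 0 ∩ AC · BD = 117/4]
   → A = (-19/4, 11/4)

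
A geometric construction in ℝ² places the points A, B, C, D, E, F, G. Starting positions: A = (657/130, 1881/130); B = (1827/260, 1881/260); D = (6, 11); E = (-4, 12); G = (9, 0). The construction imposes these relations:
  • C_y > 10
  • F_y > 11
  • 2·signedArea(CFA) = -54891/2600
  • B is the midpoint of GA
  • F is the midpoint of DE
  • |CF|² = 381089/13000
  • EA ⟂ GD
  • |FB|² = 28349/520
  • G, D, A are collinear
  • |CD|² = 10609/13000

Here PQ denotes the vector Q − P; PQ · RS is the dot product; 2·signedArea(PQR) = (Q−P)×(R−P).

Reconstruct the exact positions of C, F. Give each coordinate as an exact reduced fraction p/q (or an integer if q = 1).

1. F_x = 1  [F is the midpoint of DE]
2. F_y = 23/2  [F is the midpoint of DE]
   → F = (1, 23/2)
3. C_x = 8109/1300  [line -193/65·x + 527/130·y + -58599/2600 = 0 ∩ |CF|² = 381089/13000]
4. C_y = 13167/1300  [line -193/65·x + 527/130·y + -58599/2600 = 0 ∩ |CF|² = 381089/13000]
   → C = (8109/1300, 13167/1300)

C = (8109/1300, 13167/1300)
F = (1, 23/2)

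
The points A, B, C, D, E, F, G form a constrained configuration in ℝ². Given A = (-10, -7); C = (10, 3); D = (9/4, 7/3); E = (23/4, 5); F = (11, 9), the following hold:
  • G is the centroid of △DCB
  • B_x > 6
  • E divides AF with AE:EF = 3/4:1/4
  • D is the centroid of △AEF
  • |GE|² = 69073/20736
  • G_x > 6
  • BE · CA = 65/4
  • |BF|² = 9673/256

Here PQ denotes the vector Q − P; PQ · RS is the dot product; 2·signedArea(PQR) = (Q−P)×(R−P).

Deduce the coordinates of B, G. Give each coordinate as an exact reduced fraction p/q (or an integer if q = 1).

1. B_x = 109/16  [line 20·x + 10·y + -725/4 = 0 ∩ |BF|² = 9673/256]
2. B_y = 9/2  [line 20·x + 10·y + -725/4 = 0 ∩ |BF|² = 9673/256]
   → B = (109/16, 9/2)
3. G_x = 305/48  [G is the centroid of △DCB]
4. G_y = 59/18  [G is the centroid of △DCB]
   → G = (305/48, 59/18)

B = (109/16, 9/2)
G = (305/48, 59/18)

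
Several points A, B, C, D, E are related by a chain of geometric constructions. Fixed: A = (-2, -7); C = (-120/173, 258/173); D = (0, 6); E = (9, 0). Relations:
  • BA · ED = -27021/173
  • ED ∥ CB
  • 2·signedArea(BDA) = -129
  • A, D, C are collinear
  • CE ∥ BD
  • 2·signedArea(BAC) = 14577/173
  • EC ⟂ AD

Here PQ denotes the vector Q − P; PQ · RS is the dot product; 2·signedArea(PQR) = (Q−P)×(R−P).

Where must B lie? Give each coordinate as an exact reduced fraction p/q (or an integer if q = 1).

B = (-1677/173, 1296/173)

1. B_x = -1677/173  [CE ∥ BD ∩ ED ∥ CB]
2. B_y = 1296/173  [CE ∥ BD ∩ ED ∥ CB]
   → B = (-1677/173, 1296/173)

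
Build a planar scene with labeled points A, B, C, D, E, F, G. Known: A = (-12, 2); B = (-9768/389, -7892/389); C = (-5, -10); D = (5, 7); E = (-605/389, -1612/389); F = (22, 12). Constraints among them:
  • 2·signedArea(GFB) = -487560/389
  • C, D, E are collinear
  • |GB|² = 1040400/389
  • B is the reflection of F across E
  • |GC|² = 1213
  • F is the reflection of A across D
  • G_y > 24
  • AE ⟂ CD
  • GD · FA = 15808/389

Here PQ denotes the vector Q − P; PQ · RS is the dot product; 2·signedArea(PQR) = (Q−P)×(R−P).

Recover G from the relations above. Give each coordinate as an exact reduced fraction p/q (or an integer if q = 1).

G = (432/389, 9448/389)

1. G_x = 432/389  [GD · FA = 15808/389 ∩ 2·signedArea(GFB) = -487560/389]
2. G_y = 9448/389  [GD · FA = 15808/389 ∩ 2·signedArea(GFB) = -487560/389]
   → G = (432/389, 9448/389)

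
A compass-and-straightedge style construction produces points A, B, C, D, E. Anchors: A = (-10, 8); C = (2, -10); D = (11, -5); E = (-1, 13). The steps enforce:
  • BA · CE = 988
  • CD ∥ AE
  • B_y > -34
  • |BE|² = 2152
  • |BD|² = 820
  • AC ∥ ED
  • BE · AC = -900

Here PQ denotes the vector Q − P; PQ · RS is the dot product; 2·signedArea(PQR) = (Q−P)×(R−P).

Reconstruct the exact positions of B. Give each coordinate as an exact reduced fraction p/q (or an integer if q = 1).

B = (5, -33)

1. B_x = 5  [BE · AC = -900 ∩ BA · CE = 988]
2. B_y = -33  [BE · AC = -900 ∩ BA · CE = 988]
   → B = (5, -33)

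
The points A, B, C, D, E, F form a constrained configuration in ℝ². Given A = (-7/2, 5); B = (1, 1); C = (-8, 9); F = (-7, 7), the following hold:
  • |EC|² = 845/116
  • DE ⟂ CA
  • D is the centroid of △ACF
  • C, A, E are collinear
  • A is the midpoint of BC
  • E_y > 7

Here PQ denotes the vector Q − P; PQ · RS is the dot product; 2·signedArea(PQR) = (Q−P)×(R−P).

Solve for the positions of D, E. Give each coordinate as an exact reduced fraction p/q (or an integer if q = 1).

D = (-37/6, 7)
E = (-347/58, 209/29)

1. D_x = -37/6  [D is the centroid of △ACF]
2. D_y = 7  [D is the centroid of △ACF]
   → D = (-37/6, 7)
3. E_x = -347/58  [C, A, E are collinear ∩ DE ⟂ CA]
4. E_y = 209/29  [C, A, E are collinear ∩ DE ⟂ CA]
   → E = (-347/58, 209/29)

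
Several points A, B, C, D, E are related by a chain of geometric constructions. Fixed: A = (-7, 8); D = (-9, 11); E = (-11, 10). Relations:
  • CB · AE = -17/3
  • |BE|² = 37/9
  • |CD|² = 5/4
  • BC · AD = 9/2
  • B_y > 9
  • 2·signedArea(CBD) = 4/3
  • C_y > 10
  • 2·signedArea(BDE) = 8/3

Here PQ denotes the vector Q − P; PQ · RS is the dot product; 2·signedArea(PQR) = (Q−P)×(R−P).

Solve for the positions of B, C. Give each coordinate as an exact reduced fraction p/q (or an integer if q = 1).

1. B_x = -9  [line 1·x + -2·y + 85/3 = 0 ∩ |BE|² = 37/9]
2. B_y = 29/3  [line 1·x + -2·y + 85/3 = 0 ∩ |BE|² = 37/9]
   → B = (-9, 29/3)
3. C_x = -10  [2·signedArea(CBD) = 4/3 ∩ BC · AD = 9/2]
4. C_y = 21/2  [2·signedArea(CBD) = 4/3 ∩ BC · AD = 9/2]
   → C = (-10, 21/2)

B = (-9, 29/3)
C = (-10, 21/2)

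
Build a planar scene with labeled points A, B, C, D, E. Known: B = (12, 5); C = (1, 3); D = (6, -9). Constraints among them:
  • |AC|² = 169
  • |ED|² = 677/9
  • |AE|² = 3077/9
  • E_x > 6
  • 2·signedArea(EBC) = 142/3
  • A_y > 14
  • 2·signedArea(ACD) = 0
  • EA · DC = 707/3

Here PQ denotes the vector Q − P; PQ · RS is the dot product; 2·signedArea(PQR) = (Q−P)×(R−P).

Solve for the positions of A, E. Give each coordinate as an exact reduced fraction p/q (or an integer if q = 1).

A = (-4, 15)
E = (19/3, -1/3)

1. A_x = -4  [line 12·x + 5·y + -27 = 0 ∩ |AC|² = 169]
2. A_y = 15  [line 12·x + 5·y + -27 = 0 ∩ |AC|² = 169]
   → A = (-4, 15)
3. E_x = 19/3  [EA · DC = 707/3 ∩ 2·signedArea(EBC) = 142/3]
4. E_y = -1/3  [EA · DC = 707/3 ∩ 2·signedArea(EBC) = 142/3]
   → E = (19/3, -1/3)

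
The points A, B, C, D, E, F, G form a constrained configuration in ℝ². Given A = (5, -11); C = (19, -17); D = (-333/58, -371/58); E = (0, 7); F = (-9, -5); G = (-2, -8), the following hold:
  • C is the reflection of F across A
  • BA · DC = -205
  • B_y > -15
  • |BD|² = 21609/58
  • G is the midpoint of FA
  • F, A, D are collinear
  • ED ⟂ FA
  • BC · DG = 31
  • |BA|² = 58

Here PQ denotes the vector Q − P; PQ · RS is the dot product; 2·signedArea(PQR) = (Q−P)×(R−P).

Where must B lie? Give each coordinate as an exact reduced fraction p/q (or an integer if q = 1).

1. B_x = 12  [line -217/58·x + 93/58·y + 1953/29 = 0 ∩ |BA|² = 58]
2. B_y = -14  [line -217/58·x + 93/58·y + 1953/29 = 0 ∩ |BA|² = 58]
   → B = (12, -14)

B = (12, -14)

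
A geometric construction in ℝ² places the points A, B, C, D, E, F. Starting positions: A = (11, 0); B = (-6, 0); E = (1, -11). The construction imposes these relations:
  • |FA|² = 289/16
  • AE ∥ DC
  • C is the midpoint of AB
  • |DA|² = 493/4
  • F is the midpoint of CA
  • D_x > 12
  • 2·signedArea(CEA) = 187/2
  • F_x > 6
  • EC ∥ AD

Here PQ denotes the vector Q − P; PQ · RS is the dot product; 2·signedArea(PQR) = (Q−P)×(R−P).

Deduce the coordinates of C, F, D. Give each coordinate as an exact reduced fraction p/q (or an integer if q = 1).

C = (5/2, 0)
D = (25/2, 11)
F = (27/4, 0)

1. C_x = 5/2  [C is the midpoint of AB]
2. C_y = 0  [C is the midpoint of AB]
   → C = (5/2, 0)
3. F_x = 27/4  [F is the midpoint of CA]
4. F_y = 0  [F is the midpoint of CA]
   → F = (27/4, 0)
5. D_x = 25/2  [AE ∥ DC ∩ EC ∥ AD]
6. D_y = 11  [AE ∥ DC ∩ EC ∥ AD]
   → D = (25/2, 11)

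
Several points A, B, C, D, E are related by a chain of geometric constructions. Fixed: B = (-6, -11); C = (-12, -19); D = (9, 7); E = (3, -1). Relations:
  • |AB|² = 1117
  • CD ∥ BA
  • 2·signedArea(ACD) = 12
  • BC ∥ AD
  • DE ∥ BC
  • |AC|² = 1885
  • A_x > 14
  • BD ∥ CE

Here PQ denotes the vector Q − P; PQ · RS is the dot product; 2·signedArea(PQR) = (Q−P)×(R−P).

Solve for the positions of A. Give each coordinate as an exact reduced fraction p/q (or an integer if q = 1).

1. A_x = 15  [BC ∥ AD ∩ CD ∥ BA]
2. A_y = 15  [BC ∥ AD ∩ CD ∥ BA]
   → A = (15, 15)

A = (15, 15)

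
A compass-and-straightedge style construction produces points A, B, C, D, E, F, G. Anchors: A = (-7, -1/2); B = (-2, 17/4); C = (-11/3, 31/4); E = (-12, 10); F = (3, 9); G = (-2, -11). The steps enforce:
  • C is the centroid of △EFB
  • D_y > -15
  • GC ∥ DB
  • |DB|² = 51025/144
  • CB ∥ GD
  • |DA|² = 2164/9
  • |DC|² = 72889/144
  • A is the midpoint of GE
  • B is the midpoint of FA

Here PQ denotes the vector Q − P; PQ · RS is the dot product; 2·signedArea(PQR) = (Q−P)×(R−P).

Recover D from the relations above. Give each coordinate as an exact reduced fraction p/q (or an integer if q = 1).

1. D_x = -1/3  [GC ∥ DB ∩ CB ∥ GD]
2. D_y = -29/2  [GC ∥ DB ∩ CB ∥ GD]
   → D = (-1/3, -29/2)

D = (-1/3, -29/2)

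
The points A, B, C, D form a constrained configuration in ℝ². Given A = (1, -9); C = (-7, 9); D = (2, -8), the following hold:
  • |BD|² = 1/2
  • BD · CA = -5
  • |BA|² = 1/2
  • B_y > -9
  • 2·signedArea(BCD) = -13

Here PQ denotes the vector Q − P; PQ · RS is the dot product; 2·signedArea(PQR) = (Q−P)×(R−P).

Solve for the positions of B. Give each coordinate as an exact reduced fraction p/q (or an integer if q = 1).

1. B_x = 3/2  [BD · CA = -5 ∩ 2·signedArea(BCD) = -13]
2. B_y = -17/2  [BD · CA = -5 ∩ 2·signedArea(BCD) = -13]
   → B = (3/2, -17/2)

B = (3/2, -17/2)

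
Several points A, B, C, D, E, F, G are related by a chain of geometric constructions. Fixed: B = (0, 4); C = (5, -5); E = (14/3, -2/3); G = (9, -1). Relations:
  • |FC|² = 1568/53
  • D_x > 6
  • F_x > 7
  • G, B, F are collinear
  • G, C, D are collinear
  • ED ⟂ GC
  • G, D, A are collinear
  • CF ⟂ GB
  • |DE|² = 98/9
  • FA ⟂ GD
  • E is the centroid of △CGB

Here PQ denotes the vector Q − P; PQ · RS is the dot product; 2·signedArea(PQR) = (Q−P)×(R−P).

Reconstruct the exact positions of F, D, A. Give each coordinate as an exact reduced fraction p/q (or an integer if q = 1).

1. F_x = 405/53  [G, B, F are collinear ∩ CF ⟂ GB]
2. F_y = -13/53  [G, B, F are collinear ∩ CF ⟂ GB]
   → F = (405/53, -13/53)
3. D_x = 7  [G, C, D are collinear ∩ ED ⟂ GC]
4. D_y = -3  [G, C, D are collinear ∩ ED ⟂ GC]
   → D = (7, -3)
5. A_x = 461/53  [G, D, A are collinear ∩ FA ⟂ GD]
6. A_y = -69/53  [G, D, A are collinear ∩ FA ⟂ GD]
   → A = (461/53, -69/53)

A = (461/53, -69/53)
D = (7, -3)
F = (405/53, -13/53)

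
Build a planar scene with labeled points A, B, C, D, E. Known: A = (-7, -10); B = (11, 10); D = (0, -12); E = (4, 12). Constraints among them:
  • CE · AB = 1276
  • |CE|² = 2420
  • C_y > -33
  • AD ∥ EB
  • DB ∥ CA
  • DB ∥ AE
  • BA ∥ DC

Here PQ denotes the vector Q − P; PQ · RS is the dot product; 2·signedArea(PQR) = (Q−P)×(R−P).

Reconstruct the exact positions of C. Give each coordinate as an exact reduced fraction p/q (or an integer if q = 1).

C = (-18, -32)

1. C_x = -18  [DB ∥ CA ∩ BA ∥ DC]
2. C_y = -32  [DB ∥ CA ∩ BA ∥ DC]
   → C = (-18, -32)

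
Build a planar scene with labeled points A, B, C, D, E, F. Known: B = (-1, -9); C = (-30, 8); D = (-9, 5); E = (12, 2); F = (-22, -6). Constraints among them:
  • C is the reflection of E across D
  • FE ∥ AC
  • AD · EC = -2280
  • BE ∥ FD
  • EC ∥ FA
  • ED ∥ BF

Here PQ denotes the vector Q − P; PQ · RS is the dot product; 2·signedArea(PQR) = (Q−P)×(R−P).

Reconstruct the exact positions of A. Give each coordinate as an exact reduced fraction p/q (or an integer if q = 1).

A = (-64, 0)

1. A_x = -64  [FE ∥ AC ∩ EC ∥ FA]
2. A_y = 0  [FE ∥ AC ∩ EC ∥ FA]
   → A = (-64, 0)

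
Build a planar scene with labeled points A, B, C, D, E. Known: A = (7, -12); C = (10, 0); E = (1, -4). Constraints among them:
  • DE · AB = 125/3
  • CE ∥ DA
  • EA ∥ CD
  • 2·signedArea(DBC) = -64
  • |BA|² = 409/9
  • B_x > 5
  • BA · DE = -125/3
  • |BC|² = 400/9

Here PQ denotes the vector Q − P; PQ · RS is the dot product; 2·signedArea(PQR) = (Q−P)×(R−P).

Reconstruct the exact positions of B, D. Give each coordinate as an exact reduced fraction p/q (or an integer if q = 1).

B = (6, -16/3)
D = (16, -8)

1. D_x = 16  [CE ∥ DA ∩ EA ∥ CD]
2. D_y = -8  [CE ∥ DA ∩ EA ∥ CD]
   → D = (16, -8)
3. B_x = 6  [BA · DE = -125/3 ∩ 2·signedArea(DBC) = -64]
4. B_y = -16/3  [BA · DE = -125/3 ∩ 2·signedArea(DBC) = -64]
   → B = (6, -16/3)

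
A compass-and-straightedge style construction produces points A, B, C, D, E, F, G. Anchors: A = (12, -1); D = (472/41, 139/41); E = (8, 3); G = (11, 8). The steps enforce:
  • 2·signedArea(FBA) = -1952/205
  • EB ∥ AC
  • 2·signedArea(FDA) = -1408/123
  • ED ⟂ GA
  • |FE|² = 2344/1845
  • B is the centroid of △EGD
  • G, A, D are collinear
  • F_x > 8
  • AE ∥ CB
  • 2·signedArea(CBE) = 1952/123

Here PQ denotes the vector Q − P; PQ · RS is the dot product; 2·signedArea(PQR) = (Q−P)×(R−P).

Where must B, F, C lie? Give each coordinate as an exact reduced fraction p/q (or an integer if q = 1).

1. B_x = 417/41  [B is the centroid of △EGD]
2. B_y = 590/123  [B is the centroid of △EGD]
   → B = (417/41, 590/123)
3. F_x = 1818/205  [2·signedArea(FBA) = -1952/205 ∩ 2·signedArea(FDA) = -1408/123]
4. F_y = 2287/615  [2·signedArea(FBA) = -1952/205 ∩ 2·signedArea(FDA) = -1408/123]
   → F = (1818/205, 2287/615)
5. C_x = 581/41  [AE ∥ CB ∩ EB ∥ AC]
6. C_y = 98/123  [AE ∥ CB ∩ EB ∥ AC]
   → C = (581/41, 98/123)

B = (417/41, 590/123)
C = (581/41, 98/123)
F = (1818/205, 2287/615)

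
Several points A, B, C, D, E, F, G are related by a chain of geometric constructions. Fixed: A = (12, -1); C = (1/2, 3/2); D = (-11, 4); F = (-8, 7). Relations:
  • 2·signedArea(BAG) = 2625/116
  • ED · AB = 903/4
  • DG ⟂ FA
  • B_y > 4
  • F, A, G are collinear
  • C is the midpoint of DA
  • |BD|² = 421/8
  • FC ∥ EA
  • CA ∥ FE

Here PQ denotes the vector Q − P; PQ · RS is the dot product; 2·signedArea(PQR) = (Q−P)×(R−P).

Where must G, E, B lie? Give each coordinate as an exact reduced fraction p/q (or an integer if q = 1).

B = (-15/4, 17/4)
E = (7/2, 9/2)
G = (-277/29, 221/29)

1. G_x = -277/29  [F, A, G are collinear ∩ DG ⟂ FA]
2. G_y = 221/29  [F, A, G are collinear ∩ DG ⟂ FA]
   → G = (-277/29, 221/29)
3. E_x = 7/2  [FC ∥ EA ∩ CA ∥ FE]
4. E_y = 9/2  [FC ∥ EA ∩ CA ∥ FE]
   → E = (7/2, 9/2)
5. B_x = -15/4  [2·signedArea(BAG) = 2625/116 ∩ ED · AB = 903/4]
6. B_y = 17/4  [2·signedArea(BAG) = 2625/116 ∩ ED · AB = 903/4]
   → B = (-15/4, 17/4)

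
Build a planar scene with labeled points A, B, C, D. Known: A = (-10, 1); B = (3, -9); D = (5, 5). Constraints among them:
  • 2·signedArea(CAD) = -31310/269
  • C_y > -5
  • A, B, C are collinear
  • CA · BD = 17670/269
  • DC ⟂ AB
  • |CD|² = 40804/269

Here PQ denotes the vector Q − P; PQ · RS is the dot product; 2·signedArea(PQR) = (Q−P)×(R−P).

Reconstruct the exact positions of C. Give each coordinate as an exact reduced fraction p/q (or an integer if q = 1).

C = (-675/269, -1281/269)

1. C_x = -675/269  [A, B, C are collinear ∩ DC ⟂ AB]
2. C_y = -1281/269  [A, B, C are collinear ∩ DC ⟂ AB]
   → C = (-675/269, -1281/269)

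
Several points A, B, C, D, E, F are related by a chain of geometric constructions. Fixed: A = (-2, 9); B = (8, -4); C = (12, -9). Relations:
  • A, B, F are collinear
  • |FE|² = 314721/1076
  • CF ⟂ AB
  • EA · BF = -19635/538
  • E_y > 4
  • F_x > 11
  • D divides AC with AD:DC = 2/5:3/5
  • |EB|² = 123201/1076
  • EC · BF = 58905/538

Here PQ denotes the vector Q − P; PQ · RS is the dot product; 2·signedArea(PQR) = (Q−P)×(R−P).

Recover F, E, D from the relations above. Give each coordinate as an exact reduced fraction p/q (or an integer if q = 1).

D = (18/5, 9/5)
E = (397/269, 2411/538)
F = (3202/269, -2441/269)

1. F_x = 3202/269  [A, B, F are collinear ∩ CF ⟂ AB]
2. F_y = -2441/269  [A, B, F are collinear ∩ CF ⟂ AB]
   → F = (3202/269, -2441/269)
3. E_x = 397/269  [line -1050/269·x + 1365/269·y + -9135/538 = 0 ∩ |EB|² = 123201/1076]
4. E_y = 2411/538  [line -1050/269·x + 1365/269·y + -9135/538 = 0 ∩ |EB|² = 123201/1076]
   → E = (397/269, 2411/538)
5. D_x = 18/5  [D divides AC with AD:DC = 2/5:3/5]
6. D_y = 9/5  [D divides AC with AD:DC = 2/5:3/5]
   → D = (18/5, 9/5)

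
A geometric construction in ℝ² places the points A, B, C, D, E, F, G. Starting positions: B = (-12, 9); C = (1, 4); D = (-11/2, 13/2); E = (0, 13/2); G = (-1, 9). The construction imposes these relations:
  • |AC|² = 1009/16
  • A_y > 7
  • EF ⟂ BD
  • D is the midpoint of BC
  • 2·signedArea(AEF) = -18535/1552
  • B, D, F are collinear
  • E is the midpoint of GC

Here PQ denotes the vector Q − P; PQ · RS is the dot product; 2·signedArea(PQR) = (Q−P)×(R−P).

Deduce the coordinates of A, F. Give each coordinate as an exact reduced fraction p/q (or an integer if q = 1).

1. F_x = -275/388  [B, D, F are collinear ∩ EF ⟂ BD]
2. F_y = 1807/388  [B, D, F are collinear ∩ EF ⟂ BD]
   → F = (-275/388, 1807/388)
3. A_x = -6  [line 715/388·x + -275/388·y + 25685/1552 = 0 ∩ |AC|² = 1009/16]
4. A_y = 31/4  [line 715/388·x + -275/388·y + 25685/1552 = 0 ∩ |AC|² = 1009/16]
   → A = (-6, 31/4)

A = (-6, 31/4)
F = (-275/388, 1807/388)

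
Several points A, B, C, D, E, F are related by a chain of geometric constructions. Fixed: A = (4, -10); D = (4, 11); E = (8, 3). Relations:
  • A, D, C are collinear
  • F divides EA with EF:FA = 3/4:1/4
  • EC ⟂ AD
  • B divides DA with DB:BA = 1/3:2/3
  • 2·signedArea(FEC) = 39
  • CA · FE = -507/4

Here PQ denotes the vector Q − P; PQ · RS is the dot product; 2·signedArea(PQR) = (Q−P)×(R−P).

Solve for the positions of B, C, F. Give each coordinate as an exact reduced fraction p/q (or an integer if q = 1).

B = (4, 4)
C = (4, 3)
F = (5, -27/4)

1. B_x = 4  [B divides DA with DB:BA = 1/3:2/3]
2. B_y = 4  [B divides DA with DB:BA = 1/3:2/3]
   → B = (4, 4)
3. C_x = 4  [A, D, C are collinear ∩ EC ⟂ AD]
4. C_y = 3  [A, D, C are collinear ∩ EC ⟂ AD]
   → C = (4, 3)
5. F_x = 5  [F divides EA with EF:FA = 3/4:1/4]
6. F_y = -27/4  [F divides EA with EF:FA = 3/4:1/4]
   → F = (5, -27/4)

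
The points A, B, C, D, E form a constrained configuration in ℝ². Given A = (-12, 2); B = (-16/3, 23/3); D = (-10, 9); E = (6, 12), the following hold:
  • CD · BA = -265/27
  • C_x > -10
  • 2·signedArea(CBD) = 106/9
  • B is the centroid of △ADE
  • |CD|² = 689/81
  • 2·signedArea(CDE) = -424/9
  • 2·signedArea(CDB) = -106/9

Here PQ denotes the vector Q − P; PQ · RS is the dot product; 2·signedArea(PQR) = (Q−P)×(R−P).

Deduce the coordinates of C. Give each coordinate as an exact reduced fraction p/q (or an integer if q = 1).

1. C_x = -82/9  [2·signedArea(CBD) = 106/9 ∩ 2·signedArea(CDE) = -424/9]
2. C_y = 56/9  [2·signedArea(CBD) = 106/9 ∩ 2·signedArea(CDE) = -424/9]
   → C = (-82/9, 56/9)

C = (-82/9, 56/9)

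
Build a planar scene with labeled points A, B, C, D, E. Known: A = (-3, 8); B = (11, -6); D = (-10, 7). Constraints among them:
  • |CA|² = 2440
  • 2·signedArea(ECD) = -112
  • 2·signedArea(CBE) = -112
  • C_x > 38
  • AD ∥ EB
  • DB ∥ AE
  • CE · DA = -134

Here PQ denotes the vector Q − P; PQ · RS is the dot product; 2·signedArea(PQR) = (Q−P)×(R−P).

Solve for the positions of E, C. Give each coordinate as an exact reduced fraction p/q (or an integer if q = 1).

1. E_x = 18  [AD ∥ EB ∩ DB ∥ AE]
2. E_y = -5  [AD ∥ EB ∩ DB ∥ AE]
   → E = (18, -5)
3. C_x = 39  [CE · DA = -134 ∩ 2·signedArea(CBE) = -112]
4. C_y = -18  [CE · DA = -134 ∩ 2·signedArea(CBE) = -112]
   → C = (39, -18)

C = (39, -18)
E = (18, -5)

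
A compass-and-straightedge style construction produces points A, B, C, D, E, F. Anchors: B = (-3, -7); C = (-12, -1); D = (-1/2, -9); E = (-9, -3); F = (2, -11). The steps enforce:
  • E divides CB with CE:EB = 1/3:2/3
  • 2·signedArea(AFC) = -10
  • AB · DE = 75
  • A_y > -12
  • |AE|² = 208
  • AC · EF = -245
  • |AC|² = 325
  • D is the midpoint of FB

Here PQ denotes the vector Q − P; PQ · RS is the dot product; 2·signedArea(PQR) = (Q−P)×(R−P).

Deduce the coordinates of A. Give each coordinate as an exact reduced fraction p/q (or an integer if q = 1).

1. A_x = 3  [AC · EF = -245 ∩ AB · DE = 75]
2. A_y = -11  [AC · EF = -245 ∩ AB · DE = 75]
   → A = (3, -11)

A = (3, -11)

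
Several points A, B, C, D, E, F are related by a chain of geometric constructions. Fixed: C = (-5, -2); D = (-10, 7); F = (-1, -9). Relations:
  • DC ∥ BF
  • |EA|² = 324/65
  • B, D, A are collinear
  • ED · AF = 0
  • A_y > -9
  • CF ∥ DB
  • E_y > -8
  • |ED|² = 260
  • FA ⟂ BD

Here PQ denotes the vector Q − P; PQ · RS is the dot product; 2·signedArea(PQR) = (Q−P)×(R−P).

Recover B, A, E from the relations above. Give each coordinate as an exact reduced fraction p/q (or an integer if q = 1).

1. B_x = -6  [DC ∥ BF ∩ CF ∥ DB]
2. B_y = 0  [DC ∥ BF ∩ CF ∥ DB]
   → B = (-6, 0)
3. A_x = -58/65  [B, D, A are collinear ∩ FA ⟂ BD]
4. A_y = -581/65  [B, D, A are collinear ∩ FA ⟂ BD]
   → A = (-58/65, -581/65)
5. E_x = -2  [line 7/65·x + 4/65·y + 42/65 = 0 ∩ |EA|² = 324/65]
6. E_y = -7  [line 7/65·x + 4/65·y + 42/65 = 0 ∩ |EA|² = 324/65]
   → E = (-2, -7)

A = (-58/65, -581/65)
B = (-6, 0)
E = (-2, -7)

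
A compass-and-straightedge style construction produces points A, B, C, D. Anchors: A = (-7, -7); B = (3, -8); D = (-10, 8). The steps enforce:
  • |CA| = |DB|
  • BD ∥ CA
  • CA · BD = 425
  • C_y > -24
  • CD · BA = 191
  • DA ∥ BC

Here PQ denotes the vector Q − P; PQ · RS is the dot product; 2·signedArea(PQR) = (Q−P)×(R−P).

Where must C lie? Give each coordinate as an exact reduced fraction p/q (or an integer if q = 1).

1. C_x = 6  [BD ∥ CA ∩ DA ∥ BC]
2. C_y = -23  [BD ∥ CA ∩ DA ∥ BC]
   → C = (6, -23)

C = (6, -23)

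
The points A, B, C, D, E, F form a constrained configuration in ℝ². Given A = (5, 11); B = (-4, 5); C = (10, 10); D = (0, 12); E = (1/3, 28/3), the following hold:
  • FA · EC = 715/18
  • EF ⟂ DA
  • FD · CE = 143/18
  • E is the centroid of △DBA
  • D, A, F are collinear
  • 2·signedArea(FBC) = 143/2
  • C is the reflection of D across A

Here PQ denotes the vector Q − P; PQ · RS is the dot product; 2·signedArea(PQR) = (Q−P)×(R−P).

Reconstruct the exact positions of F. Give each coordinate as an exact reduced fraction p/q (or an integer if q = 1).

1. F_x = 5/6  [D, A, F are collinear ∩ EF ⟂ DA]
2. F_y = 71/6  [D, A, F are collinear ∩ EF ⟂ DA]
   → F = (5/6, 71/6)

F = (5/6, 71/6)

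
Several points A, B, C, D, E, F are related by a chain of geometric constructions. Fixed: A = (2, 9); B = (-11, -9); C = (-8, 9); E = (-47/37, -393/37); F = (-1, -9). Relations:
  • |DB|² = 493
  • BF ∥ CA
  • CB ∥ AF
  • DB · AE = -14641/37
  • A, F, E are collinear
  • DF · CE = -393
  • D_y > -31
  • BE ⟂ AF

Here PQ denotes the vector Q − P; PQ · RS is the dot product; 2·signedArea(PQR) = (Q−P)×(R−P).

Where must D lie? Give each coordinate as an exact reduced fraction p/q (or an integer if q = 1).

D = (-168/37, -1119/37)

1. D_x = -168/37  [DF · CE = -393 ∩ DB · AE = -14641/37]
2. D_y = -1119/37  [DF · CE = -393 ∩ DB · AE = -14641/37]
   → D = (-168/37, -1119/37)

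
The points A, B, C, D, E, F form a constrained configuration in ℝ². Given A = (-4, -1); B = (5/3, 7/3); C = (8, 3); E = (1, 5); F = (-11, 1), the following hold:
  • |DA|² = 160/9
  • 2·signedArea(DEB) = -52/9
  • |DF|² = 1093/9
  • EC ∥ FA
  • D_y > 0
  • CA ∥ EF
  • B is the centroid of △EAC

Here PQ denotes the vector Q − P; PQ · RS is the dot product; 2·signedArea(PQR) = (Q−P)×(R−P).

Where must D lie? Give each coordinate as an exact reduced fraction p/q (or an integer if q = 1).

D = (0, 1/3)

1. D_x = 0  [line 8/3·x + 2/3·y + -2/9 = 0 ∩ |DA|² = 160/9]
2. D_y = 1/3  [line 8/3·x + 2/3·y + -2/9 = 0 ∩ |DA|² = 160/9]
   → D = (0, 1/3)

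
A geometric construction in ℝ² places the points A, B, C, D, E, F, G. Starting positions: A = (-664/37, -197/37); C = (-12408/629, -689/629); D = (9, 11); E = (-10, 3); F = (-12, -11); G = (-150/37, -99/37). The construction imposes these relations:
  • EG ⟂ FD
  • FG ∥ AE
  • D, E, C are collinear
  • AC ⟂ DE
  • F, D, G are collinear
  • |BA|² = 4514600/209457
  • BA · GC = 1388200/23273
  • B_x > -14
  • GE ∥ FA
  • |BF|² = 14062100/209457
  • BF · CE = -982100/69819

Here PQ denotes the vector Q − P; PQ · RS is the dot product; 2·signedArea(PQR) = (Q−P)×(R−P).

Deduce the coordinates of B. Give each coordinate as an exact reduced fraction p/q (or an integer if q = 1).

B = (-26246/1887, -1907/629)

1. B_x = -26246/1887  [BA · GC = 1388200/23273 ∩ BF · CE = -982100/69819]
2. B_y = -1907/629  [BA · GC = 1388200/23273 ∩ BF · CE = -982100/69819]
   → B = (-26246/1887, -1907/629)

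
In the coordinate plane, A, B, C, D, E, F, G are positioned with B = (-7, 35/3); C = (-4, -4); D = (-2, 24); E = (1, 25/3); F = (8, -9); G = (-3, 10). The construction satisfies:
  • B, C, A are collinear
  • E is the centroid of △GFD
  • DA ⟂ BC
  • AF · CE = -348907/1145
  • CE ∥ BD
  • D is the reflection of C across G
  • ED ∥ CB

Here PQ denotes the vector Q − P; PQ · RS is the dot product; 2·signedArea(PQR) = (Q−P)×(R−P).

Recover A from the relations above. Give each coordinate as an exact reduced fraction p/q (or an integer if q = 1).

A = (-10421/1145, 25923/1145)

1. A_x = -10421/1145  [B, C, A are collinear ∩ DA ⟂ BC]
2. A_y = 25923/1145  [B, C, A are collinear ∩ DA ⟂ BC]
   → A = (-10421/1145, 25923/1145)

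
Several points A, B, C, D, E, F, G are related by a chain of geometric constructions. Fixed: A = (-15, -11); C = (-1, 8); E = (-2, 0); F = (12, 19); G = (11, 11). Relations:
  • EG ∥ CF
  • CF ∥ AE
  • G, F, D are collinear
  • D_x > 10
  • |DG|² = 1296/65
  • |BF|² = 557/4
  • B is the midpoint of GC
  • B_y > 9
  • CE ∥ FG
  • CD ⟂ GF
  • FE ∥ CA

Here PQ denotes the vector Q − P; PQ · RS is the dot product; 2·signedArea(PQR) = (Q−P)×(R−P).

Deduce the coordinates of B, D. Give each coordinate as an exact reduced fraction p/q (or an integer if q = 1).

B = (5, 19/2)
D = (679/65, 427/65)

1. B_x = 5  [B is the midpoint of GC]
2. B_y = 19/2  [B is the midpoint of GC]
   → B = (5, 19/2)
3. D_x = 679/65  [G, F, D are collinear ∩ CD ⟂ GF]
4. D_y = 427/65  [G, F, D are collinear ∩ CD ⟂ GF]
   → D = (679/65, 427/65)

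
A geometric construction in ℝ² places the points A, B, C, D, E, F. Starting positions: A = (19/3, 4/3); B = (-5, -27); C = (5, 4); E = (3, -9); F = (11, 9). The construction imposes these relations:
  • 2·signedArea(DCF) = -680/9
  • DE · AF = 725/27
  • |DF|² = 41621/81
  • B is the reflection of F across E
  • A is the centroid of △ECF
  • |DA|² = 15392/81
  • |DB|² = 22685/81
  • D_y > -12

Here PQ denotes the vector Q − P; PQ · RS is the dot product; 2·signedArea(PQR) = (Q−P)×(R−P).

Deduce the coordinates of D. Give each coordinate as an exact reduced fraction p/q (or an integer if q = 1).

1. D_x = 13/9  [DE · AF = 725/27 ∩ 2·signedArea(DCF) = -680/9]
2. D_y = -104/9  [DE · AF = 725/27 ∩ 2·signedArea(DCF) = -680/9]
   → D = (13/9, -104/9)

D = (13/9, -104/9)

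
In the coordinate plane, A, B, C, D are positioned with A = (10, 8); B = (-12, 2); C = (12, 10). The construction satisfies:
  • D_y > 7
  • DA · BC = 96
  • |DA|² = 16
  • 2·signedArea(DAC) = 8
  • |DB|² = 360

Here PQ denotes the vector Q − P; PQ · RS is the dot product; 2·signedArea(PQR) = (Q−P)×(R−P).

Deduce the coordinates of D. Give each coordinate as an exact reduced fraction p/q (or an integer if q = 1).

D = (6, 8)

1. D_x = 6  [2·signedArea(DAC) = 8 ∩ DA · BC = 96]
2. D_y = 8  [2·signedArea(DAC) = 8 ∩ DA · BC = 96]
   → D = (6, 8)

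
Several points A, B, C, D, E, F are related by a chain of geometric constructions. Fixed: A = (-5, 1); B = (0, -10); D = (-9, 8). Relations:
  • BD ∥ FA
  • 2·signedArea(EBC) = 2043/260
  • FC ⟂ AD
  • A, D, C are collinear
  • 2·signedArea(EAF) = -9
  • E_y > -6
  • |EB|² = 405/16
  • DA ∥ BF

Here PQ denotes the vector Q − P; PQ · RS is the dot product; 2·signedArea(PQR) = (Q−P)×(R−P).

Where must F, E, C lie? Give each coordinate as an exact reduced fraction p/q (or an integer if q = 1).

1. F_x = 4  [BD ∥ FA ∩ DA ∥ BF]
2. F_y = -17  [BD ∥ FA ∩ DA ∥ BF]
   → F = (4, -17)
3. E_x = -9/4  [line 18·x + 9·y + 90 = 0 ∩ |EB|² = 405/16]
4. E_y = -11/2  [line 18·x + 9·y + 90 = 0 ∩ |EB|² = 405/16]
   → E = (-9/4, -11/2)
5. C_x = 323/65  [2·signedArea(EBC) = 2043/260 ∩ A, D, C are collinear]
6. C_y = -1069/65  [2·signedArea(EBC) = 2043/260 ∩ A, D, C are collinear]
   → C = (323/65, -1069/65)

C = (323/65, -1069/65)
E = (-9/4, -11/2)
F = (4, -17)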